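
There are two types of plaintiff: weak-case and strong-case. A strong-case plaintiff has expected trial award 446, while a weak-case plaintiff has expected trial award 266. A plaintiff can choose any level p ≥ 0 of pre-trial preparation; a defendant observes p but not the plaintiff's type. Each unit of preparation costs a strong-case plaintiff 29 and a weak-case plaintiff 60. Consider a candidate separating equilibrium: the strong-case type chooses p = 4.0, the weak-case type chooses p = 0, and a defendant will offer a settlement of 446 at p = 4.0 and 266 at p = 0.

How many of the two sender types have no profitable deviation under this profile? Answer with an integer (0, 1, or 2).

Strong-case type: signal → 446 − 29 × 4.0 = 330; deviate to 0 → 266. IC holds (330 ≥ 266).
Weak-case type: stay at 0 → 266; mimic → 446 − 60 × 4.0 = 206. IC holds (266 ≥ 206).
2 of 2 constraints hold, so this is a separating equilibrium.

2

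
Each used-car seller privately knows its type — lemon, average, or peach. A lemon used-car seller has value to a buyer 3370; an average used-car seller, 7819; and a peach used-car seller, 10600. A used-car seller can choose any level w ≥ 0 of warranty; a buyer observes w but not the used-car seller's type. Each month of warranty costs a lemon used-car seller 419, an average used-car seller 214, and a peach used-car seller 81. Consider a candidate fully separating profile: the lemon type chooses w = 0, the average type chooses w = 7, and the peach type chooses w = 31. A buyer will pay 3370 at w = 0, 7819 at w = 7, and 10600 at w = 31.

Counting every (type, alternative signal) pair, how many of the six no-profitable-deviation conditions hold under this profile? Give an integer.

Lemon (own payoff 3370): to w=7 gives 7819 − 419×7 = 4886 → profitable ✗; to w=31 gives 10600 − 419×31 = -2389 → no gain ✓.
Average (own payoff 7819 − 214×7 = 6321): to w=0 gives 3370 → no gain ✓; to w=31 gives 10600 − 214×31 = 3966 → no gain ✓.
Peach (own payoff 10600 − 81×31 = 8089): to w=0 gives 3370 → no gain ✓; to w=7 gives 7819 − 81×7 = 7252 → no gain ✓.
5 of the 6 constraints hold; not an equilibrium.

5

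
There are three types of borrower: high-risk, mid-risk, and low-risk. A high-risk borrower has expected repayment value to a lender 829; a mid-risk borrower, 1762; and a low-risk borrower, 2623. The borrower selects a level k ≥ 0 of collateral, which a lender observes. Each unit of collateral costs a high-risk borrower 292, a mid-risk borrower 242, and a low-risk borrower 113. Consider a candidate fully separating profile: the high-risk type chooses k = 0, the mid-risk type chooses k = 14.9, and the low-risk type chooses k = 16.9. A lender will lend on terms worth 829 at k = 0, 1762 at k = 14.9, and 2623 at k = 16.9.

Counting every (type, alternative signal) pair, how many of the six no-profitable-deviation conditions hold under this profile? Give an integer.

3

Low-risk (own payoff 2623 − 113×16.9 = 713.3): to k=0 gives 829 → profitable ✗; to k=14.9 gives 1762 − 113×14.9 = 78.3 → no gain ✓.
High-risk (own payoff 829): to k=14.9 gives 1762 − 292×14.9 = -2588.8 → no gain ✓; to k=16.9 gives 2623 − 292×16.9 = -2311.8 → no gain ✓.
Mid-risk (own payoff 1762 − 242×14.9 = -1843.8): to k=0 gives 829 → profitable ✗; to k=16.9 gives 2623 − 242×16.9 = -1466.8 → profitable ✗.
3 of the 6 constraints hold; not an equilibrium.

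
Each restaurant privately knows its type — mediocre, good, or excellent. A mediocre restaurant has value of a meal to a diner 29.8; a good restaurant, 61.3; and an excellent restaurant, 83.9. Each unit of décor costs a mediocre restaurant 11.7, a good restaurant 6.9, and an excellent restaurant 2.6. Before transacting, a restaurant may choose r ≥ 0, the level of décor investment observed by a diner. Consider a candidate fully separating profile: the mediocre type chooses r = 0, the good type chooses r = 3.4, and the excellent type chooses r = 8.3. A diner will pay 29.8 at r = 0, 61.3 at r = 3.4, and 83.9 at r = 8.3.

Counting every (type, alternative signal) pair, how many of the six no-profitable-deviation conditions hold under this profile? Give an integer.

6

Mediocre (own payoff 29.8): to r=3.4 gives 61.3 − 11.7×3.4 = 21.52 → no gain ✓; to r=8.3 gives 83.9 − 11.7×8.3 = -13.21 → no gain ✓.
Good (own payoff 61.3 − 6.9×3.4 = 37.84): to r=0 gives 29.8 → no gain ✓; to r=8.3 gives 83.9 − 6.9×8.3 = 26.63 → no gain ✓.
Excellent (own payoff 83.9 − 2.6×8.3 = 62.32): to r=0 gives 29.8 → no gain ✓; to r=3.4 gives 61.3 − 2.6×3.4 = 52.46 → no gain ✓.
6 of the 6 constraints hold; this profile is a separating equilibrium.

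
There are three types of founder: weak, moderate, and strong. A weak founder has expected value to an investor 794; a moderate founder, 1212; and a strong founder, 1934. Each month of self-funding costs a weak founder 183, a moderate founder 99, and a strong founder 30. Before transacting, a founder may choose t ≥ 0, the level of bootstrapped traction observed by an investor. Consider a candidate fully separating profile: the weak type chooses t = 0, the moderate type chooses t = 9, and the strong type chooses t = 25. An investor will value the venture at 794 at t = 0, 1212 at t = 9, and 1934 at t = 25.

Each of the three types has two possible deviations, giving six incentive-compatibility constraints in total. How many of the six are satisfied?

Moderate (own payoff 1212 − 99×9 = 321): to t=0 gives 794 → profitable ✗; to t=25 gives 1934 − 99×25 = -541 → no gain ✓.
Strong (own payoff 1934 − 30×25 = 1184): to t=0 gives 794 → no gain ✓; to t=9 gives 1212 − 30×9 = 942 → no gain ✓.
Weak (own payoff 794): to t=9 gives 1212 − 183×9 = -435 → no gain ✓; to t=25 gives 1934 − 183×25 = -2641 → no gain ✓.
5 of the 6 constraints hold; not an equilibrium.

5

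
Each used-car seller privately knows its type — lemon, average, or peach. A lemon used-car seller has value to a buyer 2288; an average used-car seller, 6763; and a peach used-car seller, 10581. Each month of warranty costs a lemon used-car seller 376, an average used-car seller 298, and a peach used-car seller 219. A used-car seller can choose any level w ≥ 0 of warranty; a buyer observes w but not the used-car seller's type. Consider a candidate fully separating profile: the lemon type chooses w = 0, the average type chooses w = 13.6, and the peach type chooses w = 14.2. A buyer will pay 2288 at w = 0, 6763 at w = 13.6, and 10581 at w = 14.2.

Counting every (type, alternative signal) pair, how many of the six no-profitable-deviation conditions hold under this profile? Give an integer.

Lemon (own payoff 2288): to w=13.6 gives 6763 − 376×13.6 = 1649.4 → no gain ✓; to w=14.2 gives 10581 − 376×14.2 = 5241.8 → profitable ✗.
Average (own payoff 6763 − 298×13.6 = 2710.2): to w=0 gives 2288 → no gain ✓; to w=14.2 gives 10581 − 298×14.2 = 6349.4 → profitable ✗.
Peach (own payoff 10581 − 219×14.2 = 7471.2): to w=0 gives 2288 → no gain ✓; to w=13.6 gives 6763 − 219×13.6 = 3784.6 → no gain ✓.
4 of the 6 constraints hold; not an equilibrium.

4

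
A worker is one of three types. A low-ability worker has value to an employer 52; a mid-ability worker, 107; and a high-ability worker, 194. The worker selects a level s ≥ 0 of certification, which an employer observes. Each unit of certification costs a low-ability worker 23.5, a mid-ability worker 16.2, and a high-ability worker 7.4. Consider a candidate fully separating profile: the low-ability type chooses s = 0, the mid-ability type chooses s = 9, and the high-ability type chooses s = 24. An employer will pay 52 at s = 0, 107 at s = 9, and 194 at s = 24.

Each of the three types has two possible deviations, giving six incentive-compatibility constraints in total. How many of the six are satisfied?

3

Mid-ability (own payoff 107 − 16.2×9 = -38.8): to s=0 gives 52 → profitable ✗; to s=24 gives 194 − 16.2×24 = -194.8 → no gain ✓.
High-ability (own payoff 194 − 7.4×24 = 16.4): to s=0 gives 52 → profitable ✗; to s=9 gives 107 − 7.4×9 = 40.4 → profitable ✗.
Low-ability (own payoff 52): to s=9 gives 107 − 23.5×9 = -104.5 → no gain ✓; to s=24 gives 194 − 23.5×24 = -370 → no gain ✓.
3 of the 6 constraints hold; not an equilibrium.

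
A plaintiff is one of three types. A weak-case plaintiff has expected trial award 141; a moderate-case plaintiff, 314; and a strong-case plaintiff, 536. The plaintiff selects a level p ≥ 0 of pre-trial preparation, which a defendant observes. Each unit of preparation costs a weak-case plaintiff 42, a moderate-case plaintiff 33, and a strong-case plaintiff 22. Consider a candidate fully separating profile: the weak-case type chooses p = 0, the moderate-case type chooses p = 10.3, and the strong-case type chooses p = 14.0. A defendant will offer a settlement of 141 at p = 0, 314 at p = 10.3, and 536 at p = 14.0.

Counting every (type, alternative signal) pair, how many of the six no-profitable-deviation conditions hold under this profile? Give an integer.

4

Weak-case (own payoff 141): to p=10.3 gives 314 − 42×10.3 = -118.6 → no gain ✓; to p=14.0 gives 536 − 42×14.0 = -52 → no gain ✓.
Strong-case (own payoff 536 − 22×14.0 = 228): to p=0 gives 141 → no gain ✓; to p=10.3 gives 314 − 22×10.3 = 87.4 → no gain ✓.
Moderate-case (own payoff 314 − 33×10.3 = -25.9): to p=0 gives 141 → profitable ✗; to p=14.0 gives 536 − 33×14.0 = 74 → profitable ✗.
4 of the 6 constraints hold; not an equilibrium.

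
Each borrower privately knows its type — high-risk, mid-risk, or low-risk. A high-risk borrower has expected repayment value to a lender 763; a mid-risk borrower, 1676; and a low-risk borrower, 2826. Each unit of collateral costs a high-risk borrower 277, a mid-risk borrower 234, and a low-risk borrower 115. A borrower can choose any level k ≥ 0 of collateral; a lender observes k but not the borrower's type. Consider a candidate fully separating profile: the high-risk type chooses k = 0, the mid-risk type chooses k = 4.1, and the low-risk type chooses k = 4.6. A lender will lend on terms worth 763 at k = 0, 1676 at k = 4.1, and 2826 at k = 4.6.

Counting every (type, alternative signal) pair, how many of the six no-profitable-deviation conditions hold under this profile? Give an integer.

Mid-risk (own payoff 1676 − 234×4.1 = 716.6): to k=0 gives 763 → profitable ✗; to k=4.6 gives 2826 − 234×4.6 = 1749.6 → profitable ✗.
Low-risk (own payoff 2826 − 115×4.6 = 2297): to k=0 gives 763 → no gain ✓; to k=4.1 gives 1676 − 115×4.1 = 1204.5 → no gain ✓.
High-risk (own payoff 763): to k=4.1 gives 1676 − 277×4.1 = 540.3 → no gain ✓; to k=4.6 gives 2826 − 277×4.6 = 1551.8 → profitable ✗.
3 of the 6 constraints hold; not an equilibrium.

3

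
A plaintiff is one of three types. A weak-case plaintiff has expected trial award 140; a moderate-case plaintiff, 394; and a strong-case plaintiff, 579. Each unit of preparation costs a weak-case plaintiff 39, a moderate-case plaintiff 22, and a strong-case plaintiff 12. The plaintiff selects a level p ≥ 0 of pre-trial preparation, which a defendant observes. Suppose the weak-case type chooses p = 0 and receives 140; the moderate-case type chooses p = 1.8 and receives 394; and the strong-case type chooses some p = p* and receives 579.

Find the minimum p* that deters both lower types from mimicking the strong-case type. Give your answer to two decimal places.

Weak-case type (on-path payoff 140) won't mimic when 140 ≥ 579 − 39·p*, i.e. p* ≥ 11.26.
Moderate-case type (on-path payoff 394 − 22×1.8 = 354.4) won't mimic when 354.4 ≥ 579 − 22·p*, i.e. p* ≥ 10.21.
Both must hold, so p* = max(11.26, 10.21) = 11.26. The weak-case type's constraint binds.

11.26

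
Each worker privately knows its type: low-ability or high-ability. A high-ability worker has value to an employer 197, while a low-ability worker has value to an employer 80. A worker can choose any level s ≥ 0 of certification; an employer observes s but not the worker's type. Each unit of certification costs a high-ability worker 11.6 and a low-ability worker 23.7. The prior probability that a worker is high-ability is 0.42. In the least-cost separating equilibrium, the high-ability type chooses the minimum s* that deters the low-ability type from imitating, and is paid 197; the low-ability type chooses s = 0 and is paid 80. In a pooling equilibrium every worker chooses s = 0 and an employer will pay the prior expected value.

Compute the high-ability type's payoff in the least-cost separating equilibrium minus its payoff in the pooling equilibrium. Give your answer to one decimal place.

10.6

Least-cost separating signal: s* solves 80 = 197 − 23.7·s*, so s* = (197 − 80)/23.7 ≈ 4.9367.
High-ability type's separating payoff: 197 − 11.6 × s* = 197 − 11.6 × (197 − 80)/23.7 = 197 − 1357.2/23.7 ≈ 139.734.
Pooling payoff: 0.42 × 197 + 0.58 × 80 = 129.14.
Difference: 139.734 − 129.14 = 10.594, i.e. 10.6 to one decimal place.
The high-ability type prefers to separate.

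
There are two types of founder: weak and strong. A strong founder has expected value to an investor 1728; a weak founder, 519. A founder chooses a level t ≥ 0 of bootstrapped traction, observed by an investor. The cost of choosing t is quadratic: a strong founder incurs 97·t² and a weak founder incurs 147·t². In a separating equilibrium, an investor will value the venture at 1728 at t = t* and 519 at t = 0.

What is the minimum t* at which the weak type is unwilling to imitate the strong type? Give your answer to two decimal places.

The weak type at t = 0 receives 519; imitating at t* yields 1728 − 147·t*².
Indifference: 519 = 1728 − 147·t*², so t*² = (1728 − 519) / 147 ≈ 8.2245.
t* = √8.2245 ≈ 2.87.

2.87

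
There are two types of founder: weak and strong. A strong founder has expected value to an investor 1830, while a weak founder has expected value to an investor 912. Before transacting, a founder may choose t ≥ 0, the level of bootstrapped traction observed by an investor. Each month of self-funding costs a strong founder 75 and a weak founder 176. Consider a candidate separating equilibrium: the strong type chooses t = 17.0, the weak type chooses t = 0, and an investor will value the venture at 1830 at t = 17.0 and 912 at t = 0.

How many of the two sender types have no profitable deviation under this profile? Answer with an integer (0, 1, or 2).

1

Weak type: stay at 0 → 912; mimic → 1830 − 176 × 17.0 = -1162. IC holds (912 ≥ -1162).
Strong type: signal → 1830 − 75 × 17.0 = 555; deviate to 0 → 912. IC fails (555 < 912).
1 of 2 constraints hold, so this profile is not an equilibrium.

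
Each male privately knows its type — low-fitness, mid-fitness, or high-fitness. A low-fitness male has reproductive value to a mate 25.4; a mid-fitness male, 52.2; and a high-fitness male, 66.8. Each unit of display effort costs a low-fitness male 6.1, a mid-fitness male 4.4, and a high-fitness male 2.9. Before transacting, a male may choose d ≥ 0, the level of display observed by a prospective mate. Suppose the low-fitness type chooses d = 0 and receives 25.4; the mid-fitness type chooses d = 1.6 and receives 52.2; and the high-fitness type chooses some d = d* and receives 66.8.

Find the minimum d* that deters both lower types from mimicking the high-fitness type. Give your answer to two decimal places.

6.79

Low-fitness type (on-path payoff 25.4) won't mimic when 25.4 ≥ 66.8 − 6.1·d*, i.e. d* ≥ 6.79.
Mid-fitness type (on-path payoff 52.2 − 4.4×1.6 = 45.16) won't mimic when 45.16 ≥ 66.8 − 4.4·d*, i.e. d* ≥ 4.92.
Both must hold, so d* = max(6.79, 4.92) = 6.79. The low-fitness type's constraint binds.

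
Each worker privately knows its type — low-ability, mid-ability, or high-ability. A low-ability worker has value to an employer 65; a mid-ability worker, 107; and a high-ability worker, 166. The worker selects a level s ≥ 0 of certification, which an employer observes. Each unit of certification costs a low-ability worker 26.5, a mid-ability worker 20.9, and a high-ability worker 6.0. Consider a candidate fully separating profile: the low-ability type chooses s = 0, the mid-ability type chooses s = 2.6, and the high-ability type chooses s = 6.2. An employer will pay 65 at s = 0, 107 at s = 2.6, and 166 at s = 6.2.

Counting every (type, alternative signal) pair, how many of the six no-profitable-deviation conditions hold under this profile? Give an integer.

Low-ability (own payoff 65): to s=2.6 gives 107 − 26.5×2.6 = 38.1 → no gain ✓; to s=6.2 gives 166 − 26.5×6.2 = 1.7 → no gain ✓.
High-ability (own payoff 166 − 6.0×6.2 = 128.8): to s=0 gives 65 → no gain ✓; to s=2.6 gives 107 − 6.0×2.6 = 91.4 → no gain ✓.
Mid-ability (own payoff 107 − 20.9×2.6 = 52.66): to s=0 gives 65 → profitable ✗; to s=6.2 gives 166 − 20.9×6.2 = 36.42 → no gain ✓.
5 of the 6 constraints hold; not an equilibrium.

5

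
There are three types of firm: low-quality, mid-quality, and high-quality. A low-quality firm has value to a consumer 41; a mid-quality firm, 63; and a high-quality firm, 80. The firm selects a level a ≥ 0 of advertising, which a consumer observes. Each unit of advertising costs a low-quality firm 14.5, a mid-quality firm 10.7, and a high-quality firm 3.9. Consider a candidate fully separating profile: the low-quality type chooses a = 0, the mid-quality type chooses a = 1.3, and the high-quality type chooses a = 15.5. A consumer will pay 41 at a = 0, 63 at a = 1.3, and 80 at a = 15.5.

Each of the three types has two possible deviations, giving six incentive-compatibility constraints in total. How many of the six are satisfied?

3

Low-quality (own payoff 41): to a=1.3 gives 63 − 14.5×1.3 = 44.15 → profitable ✗; to a=15.5 gives 80 − 14.5×15.5 = -144.75 → no gain ✓.
Mid-quality (own payoff 63 − 10.7×1.3 = 49.09): to a=0 gives 41 → no gain ✓; to a=15.5 gives 80 − 10.7×15.5 = -85.85 → no gain ✓.
High-quality (own payoff 80 − 3.9×15.5 = 19.55): to a=0 gives 41 → profitable ✗; to a=1.3 gives 63 − 3.9×1.3 = 57.93 → profitable ✗.
3 of the 6 constraints hold; not an equilibrium.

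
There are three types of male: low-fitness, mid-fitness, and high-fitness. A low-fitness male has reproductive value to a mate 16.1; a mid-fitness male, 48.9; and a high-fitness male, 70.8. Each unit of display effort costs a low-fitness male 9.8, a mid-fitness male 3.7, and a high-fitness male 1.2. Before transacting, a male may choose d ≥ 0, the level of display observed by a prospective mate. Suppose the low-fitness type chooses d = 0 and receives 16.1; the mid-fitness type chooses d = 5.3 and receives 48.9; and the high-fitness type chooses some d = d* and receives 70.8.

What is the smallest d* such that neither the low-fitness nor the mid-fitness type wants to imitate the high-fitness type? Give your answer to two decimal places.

Low-fitness type (on-path payoff 16.1) won't mimic when 16.1 ≥ 70.8 − 9.8·d*, i.e. d* ≥ 5.58.
Mid-fitness type (on-path payoff 48.9 − 3.7×5.3 = 29.29) won't mimic when 29.29 ≥ 70.8 − 3.7·d*, i.e. d* ≥ 11.22.
Both must hold, so d* = max(5.58, 11.22) = 11.22. The mid-fitness type's constraint binds.

11.22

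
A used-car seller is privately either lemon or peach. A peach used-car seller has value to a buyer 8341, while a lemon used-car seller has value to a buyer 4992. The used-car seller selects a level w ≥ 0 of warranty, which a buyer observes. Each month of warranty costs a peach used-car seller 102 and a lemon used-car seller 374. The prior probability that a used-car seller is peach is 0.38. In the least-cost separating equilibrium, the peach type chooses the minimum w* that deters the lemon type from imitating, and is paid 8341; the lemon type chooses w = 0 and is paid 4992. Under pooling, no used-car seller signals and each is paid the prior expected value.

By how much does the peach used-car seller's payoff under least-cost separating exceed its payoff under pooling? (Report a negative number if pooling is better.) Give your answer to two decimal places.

Least-cost separating signal: w* solves 4992 = 8341 − 374·w*, so w* = (8341 − 4992)/374 ≈ 8.9545.
Peach type's separating payoff: 8341 − 102 × w* = 8341 − 102 × (8341 − 4992)/374 = 8341 − 341598/374 ≈ 7427.6364.
Pooling payoff: 0.38 × 8341 + 0.62 × 4992 = 6264.62.
Difference: 7427.6364 − 6264.62 = 1163.0164, i.e. 1163.02 to two decimal places.
The peach type prefers to separate.

1163.02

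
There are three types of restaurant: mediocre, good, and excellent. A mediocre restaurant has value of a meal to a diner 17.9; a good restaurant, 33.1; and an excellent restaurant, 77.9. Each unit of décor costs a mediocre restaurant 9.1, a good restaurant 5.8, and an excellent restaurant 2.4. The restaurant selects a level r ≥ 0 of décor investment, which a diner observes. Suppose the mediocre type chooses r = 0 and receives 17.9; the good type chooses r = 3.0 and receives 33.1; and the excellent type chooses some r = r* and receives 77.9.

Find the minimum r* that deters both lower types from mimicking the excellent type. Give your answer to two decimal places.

10.72

Good type (on-path payoff 33.1 − 5.8×3.0 = 15.7) won't mimic when 15.7 ≥ 77.9 − 5.8·r*, i.e. r* ≥ 10.72.
Mediocre type (on-path payoff 17.9) won't mimic when 17.9 ≥ 77.9 − 9.1·r*, i.e. r* ≥ 6.59.
Both must hold, so r* = max(6.59, 10.72) = 10.72. The good type's constraint binds.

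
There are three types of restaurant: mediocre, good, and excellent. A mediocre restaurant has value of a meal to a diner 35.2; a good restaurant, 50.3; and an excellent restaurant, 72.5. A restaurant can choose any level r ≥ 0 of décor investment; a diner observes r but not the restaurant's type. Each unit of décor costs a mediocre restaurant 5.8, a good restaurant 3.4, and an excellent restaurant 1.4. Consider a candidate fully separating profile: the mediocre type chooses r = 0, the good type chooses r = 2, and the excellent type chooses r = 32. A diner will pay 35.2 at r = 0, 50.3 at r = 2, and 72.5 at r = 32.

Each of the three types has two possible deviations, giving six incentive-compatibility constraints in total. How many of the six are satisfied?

3

Excellent (own payoff 72.5 − 1.4×32 = 27.7): to r=0 gives 35.2 → profitable ✗; to r=2 gives 50.3 − 1.4×2 = 47.5 → profitable ✗.
Good (own payoff 50.3 − 3.4×2 = 43.5): to r=0 gives 35.2 → no gain ✓; to r=32 gives 72.5 − 3.4×32 = -36.3 → no gain ✓.
Mediocre (own payoff 35.2): to r=2 gives 50.3 − 5.8×2 = 38.7 → profitable ✗; to r=32 gives 72.5 − 5.8×32 = -113.1 → no gain ✓.
3 of the 6 constraints hold; not an equilibrium.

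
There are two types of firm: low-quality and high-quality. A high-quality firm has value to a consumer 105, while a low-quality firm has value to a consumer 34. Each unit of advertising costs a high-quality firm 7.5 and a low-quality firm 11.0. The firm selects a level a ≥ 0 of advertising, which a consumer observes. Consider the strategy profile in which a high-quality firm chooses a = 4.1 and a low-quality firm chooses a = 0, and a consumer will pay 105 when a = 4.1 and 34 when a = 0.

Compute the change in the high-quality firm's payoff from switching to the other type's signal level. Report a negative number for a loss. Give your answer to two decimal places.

Playing a = 4.1 the high-quality firm receives 105 − 7.5 × 4.1 = 74.25.
Deviating to a = 0 yields 34 instead.
Gain from deviating: 34 − 74.25 = -40.25.
The gain is negative, so the high-quality type's incentive-compatibility constraint is satisfied.

-40.25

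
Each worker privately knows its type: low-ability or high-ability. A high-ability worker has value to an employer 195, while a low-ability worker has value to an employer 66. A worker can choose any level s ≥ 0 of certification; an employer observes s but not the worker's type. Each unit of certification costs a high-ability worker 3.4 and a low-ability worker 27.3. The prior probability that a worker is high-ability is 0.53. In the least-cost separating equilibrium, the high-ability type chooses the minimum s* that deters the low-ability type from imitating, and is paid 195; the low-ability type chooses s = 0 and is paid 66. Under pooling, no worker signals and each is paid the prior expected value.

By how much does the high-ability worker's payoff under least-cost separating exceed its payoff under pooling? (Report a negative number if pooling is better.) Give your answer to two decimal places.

Least-cost separating signal: s* solves 66 = 195 − 27.3·s*, so s* = (195 − 66)/27.3 ≈ 4.7253.
High-ability type's separating payoff: 195 − 3.4 × s* = 195 − 3.4 × (195 − 66)/27.3 = 195 − 438.6/27.3 ≈ 178.9341.
Pooling payoff: 0.53 × 195 + 0.47 × 66 = 134.37.
Difference: 178.9341 − 134.37 = 44.5641, i.e. 44.56 to two decimal places.
The high-ability type prefers to separate.

44.56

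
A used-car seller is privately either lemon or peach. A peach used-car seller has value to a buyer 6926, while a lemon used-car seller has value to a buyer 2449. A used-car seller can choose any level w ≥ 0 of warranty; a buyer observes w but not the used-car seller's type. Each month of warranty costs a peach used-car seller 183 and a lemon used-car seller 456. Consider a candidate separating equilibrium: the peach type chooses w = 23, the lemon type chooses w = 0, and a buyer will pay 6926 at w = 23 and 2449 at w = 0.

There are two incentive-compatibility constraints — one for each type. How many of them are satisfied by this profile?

Lemon type: stay at 0 → 2449; mimic → 6926 − 456 × 23 = -3562. IC holds (2449 ≥ -3562).
Peach type: signal → 6926 − 183 × 23 = 2717; deviate to 0 → 2449. IC holds (2717 ≥ 2449).
2 of 2 constraints hold, so this is a separating equilibrium.

2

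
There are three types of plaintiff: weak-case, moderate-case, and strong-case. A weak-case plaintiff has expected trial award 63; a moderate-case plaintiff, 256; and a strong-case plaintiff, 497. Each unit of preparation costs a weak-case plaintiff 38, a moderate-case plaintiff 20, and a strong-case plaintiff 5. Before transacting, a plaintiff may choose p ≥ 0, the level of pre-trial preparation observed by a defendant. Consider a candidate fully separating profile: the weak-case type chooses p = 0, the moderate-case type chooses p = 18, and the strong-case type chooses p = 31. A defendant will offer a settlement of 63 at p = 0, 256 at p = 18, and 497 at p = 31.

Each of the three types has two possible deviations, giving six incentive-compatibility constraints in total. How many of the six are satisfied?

Weak-case (own payoff 63): to p=18 gives 256 − 38×18 = -428 → no gain ✓; to p=31 gives 497 − 38×31 = -681 → no gain ✓.
Strong-case (own payoff 497 − 5×31 = 342): to p=0 gives 63 → no gain ✓; to p=18 gives 256 − 5×18 = 166 → no gain ✓.
Moderate-case (own payoff 256 − 20×18 = -104): to p=0 gives 63 → profitable ✗; to p=31 gives 497 − 20×31 = -123 → no gain ✓.
5 of the 6 constraints hold; not an equilibrium.

5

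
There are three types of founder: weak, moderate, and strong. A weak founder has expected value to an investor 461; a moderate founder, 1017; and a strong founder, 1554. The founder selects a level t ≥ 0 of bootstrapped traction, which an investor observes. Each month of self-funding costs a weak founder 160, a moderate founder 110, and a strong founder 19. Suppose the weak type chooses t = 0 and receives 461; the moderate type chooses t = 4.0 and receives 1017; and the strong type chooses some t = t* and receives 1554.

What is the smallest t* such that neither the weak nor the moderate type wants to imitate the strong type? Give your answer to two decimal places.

Moderate type (on-path payoff 1017 − 110×4.0 = 577) won't mimic when 577 ≥ 1554 − 110·t*, i.e. t* ≥ 8.88.
Weak type (on-path payoff 461) won't mimic when 461 ≥ 1554 − 160·t*, i.e. t* ≥ 6.83.
Both must hold, so t* = max(6.83, 8.88) = 8.88. The moderate type's constraint binds.

8.88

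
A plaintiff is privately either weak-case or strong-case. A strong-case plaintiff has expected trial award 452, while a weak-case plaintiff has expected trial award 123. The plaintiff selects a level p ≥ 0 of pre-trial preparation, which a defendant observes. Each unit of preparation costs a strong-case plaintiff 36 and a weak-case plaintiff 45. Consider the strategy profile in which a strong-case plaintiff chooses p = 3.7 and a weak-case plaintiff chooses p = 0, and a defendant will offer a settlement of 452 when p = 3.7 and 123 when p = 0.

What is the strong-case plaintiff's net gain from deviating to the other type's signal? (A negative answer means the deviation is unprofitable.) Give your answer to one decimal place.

Playing p = 3.7 the strong-case plaintiff receives 452 − 36 × 3.7 = 318.8.
Deviating to p = 0 yields 123 instead.
Gain from deviating: 123 − 318.8 = -195.8.
The gain is negative, so the strong-case type's incentive-compatibility constraint is satisfied.

-195.8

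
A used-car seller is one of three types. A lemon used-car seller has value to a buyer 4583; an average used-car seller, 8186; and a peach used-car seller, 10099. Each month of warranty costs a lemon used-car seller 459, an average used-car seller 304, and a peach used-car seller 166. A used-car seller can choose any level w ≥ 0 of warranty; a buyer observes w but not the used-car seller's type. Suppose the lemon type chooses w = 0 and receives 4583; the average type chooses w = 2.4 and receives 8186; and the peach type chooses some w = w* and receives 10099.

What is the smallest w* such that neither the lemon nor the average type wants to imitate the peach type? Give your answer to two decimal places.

12.02

Average type (on-path payoff 8186 − 304×2.4 = 7456.4) won't mimic when 7456.4 ≥ 10099 − 304·w*, i.e. w* ≥ 8.69.
Lemon type (on-path payoff 4583) won't mimic when 4583 ≥ 10099 − 459·w*, i.e. w* ≥ 12.02.
Both must hold, so w* = max(12.02, 8.69) = 12.02. The lemon type's constraint binds.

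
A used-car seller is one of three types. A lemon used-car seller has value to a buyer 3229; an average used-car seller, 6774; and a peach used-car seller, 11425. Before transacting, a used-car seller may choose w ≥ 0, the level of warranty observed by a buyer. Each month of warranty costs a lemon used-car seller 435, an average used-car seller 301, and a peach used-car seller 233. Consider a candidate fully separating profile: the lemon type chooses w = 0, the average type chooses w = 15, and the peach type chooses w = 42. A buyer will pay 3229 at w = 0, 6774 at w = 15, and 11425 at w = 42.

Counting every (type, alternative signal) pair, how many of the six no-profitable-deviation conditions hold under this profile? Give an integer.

3

Peach (own payoff 11425 − 233×42 = 1639): to w=0 gives 3229 → profitable ✗; to w=15 gives 6774 − 233×15 = 3279 → profitable ✗.
Average (own payoff 6774 − 301×15 = 2259): to w=0 gives 3229 → profitable ✗; to w=42 gives 11425 − 301×42 = -1217 → no gain ✓.
Lemon (own payoff 3229): to w=15 gives 6774 − 435×15 = 249 → no gain ✓; to w=42 gives 11425 − 435×42 = -6845 → no gain ✓.
3 of the 6 constraints hold; not an equilibrium.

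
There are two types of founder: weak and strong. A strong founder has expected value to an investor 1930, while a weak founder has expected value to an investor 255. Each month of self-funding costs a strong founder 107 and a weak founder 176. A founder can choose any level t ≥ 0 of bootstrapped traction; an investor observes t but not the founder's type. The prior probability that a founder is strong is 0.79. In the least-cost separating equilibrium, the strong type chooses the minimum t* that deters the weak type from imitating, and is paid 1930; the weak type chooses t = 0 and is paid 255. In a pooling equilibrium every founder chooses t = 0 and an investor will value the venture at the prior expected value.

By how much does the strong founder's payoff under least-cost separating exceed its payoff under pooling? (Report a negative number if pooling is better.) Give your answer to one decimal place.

Least-cost separating signal: t* solves 255 = 1930 − 176·t*, so t* = (1930 − 255)/176 ≈ 9.5170.
Strong type's separating payoff: 1930 − 107 × t* = 1930 − 107 × (1930 − 255)/176 = 1930 − 179225/176 ≈ 911.676.
Pooling payoff: 0.79 × 1930 + 0.21 × 255 = 1578.25.
Difference: 911.676 − 1578.25 = -666.574, i.e. -666.6 to one decimal place.
The strong type would prefer the pooling outcome.

-666.6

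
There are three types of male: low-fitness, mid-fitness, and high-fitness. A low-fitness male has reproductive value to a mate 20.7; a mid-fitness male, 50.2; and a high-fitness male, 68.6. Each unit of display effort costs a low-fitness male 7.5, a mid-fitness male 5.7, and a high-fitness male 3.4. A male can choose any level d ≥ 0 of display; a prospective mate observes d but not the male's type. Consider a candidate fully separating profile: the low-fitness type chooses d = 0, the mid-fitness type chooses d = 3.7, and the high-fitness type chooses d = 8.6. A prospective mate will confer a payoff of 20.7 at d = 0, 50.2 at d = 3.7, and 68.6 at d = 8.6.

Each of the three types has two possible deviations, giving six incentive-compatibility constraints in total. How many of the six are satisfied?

High-fitness (own payoff 68.6 − 3.4×8.6 = 39.36): to d=0 gives 20.7 → no gain ✓; to d=3.7 gives 50.2 − 3.4×3.7 = 37.62 → no gain ✓.
Mid-fitness (own payoff 50.2 − 5.7×3.7 = 29.11): to d=0 gives 20.7 → no gain ✓; to d=8.6 gives 68.6 − 5.7×8.6 = 19.58 → no gain ✓.
Low-fitness (own payoff 20.7): to d=3.7 gives 50.2 − 7.5×3.7 = 22.45 → profitable ✗; to d=8.6 gives 68.6 − 7.5×8.6 = 4.1 → no gain ✓.
5 of the 6 constraints hold; not an equilibrium.

5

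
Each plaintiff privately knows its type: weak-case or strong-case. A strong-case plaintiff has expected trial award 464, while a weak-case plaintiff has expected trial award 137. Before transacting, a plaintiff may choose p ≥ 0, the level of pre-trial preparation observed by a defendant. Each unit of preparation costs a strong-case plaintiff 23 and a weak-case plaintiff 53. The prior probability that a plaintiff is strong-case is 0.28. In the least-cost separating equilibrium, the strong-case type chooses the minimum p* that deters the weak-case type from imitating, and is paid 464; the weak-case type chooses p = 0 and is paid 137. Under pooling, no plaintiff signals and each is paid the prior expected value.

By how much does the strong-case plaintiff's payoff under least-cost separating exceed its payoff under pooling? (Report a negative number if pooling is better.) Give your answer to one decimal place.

Least-cost separating signal: p* solves 137 = 464 − 53·p*, so p* = (464 − 137)/53 ≈ 6.1698.
Strong-case type's separating payoff: 464 − 23 × p* = 464 − 23 × (464 − 137)/53 = 464 − 7521/53 ≈ 322.094.
Pooling payoff: 0.28 × 464 + 0.72 × 137 = 228.56.
Difference: 322.094 − 228.56 = 93.534, i.e. 93.5 to one decimal place.
The strong-case type prefers to separate.

93.5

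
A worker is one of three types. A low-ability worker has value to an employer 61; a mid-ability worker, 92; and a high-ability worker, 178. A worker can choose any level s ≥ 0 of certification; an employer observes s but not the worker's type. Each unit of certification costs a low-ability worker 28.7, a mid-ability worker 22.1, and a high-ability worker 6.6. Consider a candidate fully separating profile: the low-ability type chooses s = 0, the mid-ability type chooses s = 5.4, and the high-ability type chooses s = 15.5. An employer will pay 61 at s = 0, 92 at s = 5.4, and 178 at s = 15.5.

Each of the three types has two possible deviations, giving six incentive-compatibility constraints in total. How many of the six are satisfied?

5

High-ability (own payoff 178 − 6.6×15.5 = 75.7): to s=0 gives 61 → no gain ✓; to s=5.4 gives 92 − 6.6×5.4 = 56.36 → no gain ✓.
Mid-ability (own payoff 92 − 22.1×5.4 = -27.34): to s=0 gives 61 → profitable ✗; to s=15.5 gives 178 − 22.1×15.5 = -164.55 → no gain ✓.
Low-ability (own payoff 61): to s=5.4 gives 92 − 28.7×5.4 = -62.98 → no gain ✓; to s=15.5 gives 178 − 28.7×15.5 = -266.85 → no gain ✓.
5 of the 6 constraints hold; not an equilibrium.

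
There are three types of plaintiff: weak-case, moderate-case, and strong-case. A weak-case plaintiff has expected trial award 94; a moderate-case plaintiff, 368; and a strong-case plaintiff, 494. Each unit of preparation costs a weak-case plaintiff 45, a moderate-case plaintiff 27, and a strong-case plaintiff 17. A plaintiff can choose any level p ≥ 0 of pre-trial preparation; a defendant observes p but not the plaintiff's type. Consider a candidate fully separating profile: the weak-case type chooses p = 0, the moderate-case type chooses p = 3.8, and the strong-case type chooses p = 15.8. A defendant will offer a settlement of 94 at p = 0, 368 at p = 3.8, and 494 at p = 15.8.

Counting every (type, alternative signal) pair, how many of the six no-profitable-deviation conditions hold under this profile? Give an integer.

Strong-case (own payoff 494 − 17×15.8 = 225.4): to p=0 gives 94 → no gain ✓; to p=3.8 gives 368 − 17×3.8 = 303.4 → profitable ✗.
Moderate-case (own payoff 368 − 27×3.8 = 265.4): to p=0 gives 94 → no gain ✓; to p=15.8 gives 494 − 27×15.8 = 67.4 → no gain ✓.
Weak-case (own payoff 94): to p=3.8 gives 368 − 45×3.8 = 197 → profitable ✗; to p=15.8 gives 494 − 45×15.8 = -217 → no gain ✓.
4 of the 6 constraints hold; not an equilibrium.

4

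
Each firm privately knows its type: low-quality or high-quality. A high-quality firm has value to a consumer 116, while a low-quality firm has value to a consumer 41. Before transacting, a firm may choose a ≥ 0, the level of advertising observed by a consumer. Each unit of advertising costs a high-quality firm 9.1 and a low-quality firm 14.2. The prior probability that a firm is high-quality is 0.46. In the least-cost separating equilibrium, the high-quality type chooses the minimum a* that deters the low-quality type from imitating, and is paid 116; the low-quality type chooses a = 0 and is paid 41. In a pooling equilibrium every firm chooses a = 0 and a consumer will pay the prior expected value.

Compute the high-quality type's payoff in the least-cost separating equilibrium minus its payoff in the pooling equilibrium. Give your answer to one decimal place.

Least-cost separating signal: a* solves 41 = 116 − 14.2·a*, so a* = (116 − 41)/14.2 ≈ 5.2817.
High-quality type's separating payoff: 116 − 9.1 × a* = 116 − 9.1 × (116 − 41)/14.2 = 116 − 682.5/14.2 ≈ 67.937.
Pooling payoff: 0.46 × 116 + 0.54 × 41 = 75.5.
Difference: 67.937 − 75.5 = -7.563, i.e. -7.6 to one decimal place.
The high-quality type would prefer the pooling outcome.

-7.6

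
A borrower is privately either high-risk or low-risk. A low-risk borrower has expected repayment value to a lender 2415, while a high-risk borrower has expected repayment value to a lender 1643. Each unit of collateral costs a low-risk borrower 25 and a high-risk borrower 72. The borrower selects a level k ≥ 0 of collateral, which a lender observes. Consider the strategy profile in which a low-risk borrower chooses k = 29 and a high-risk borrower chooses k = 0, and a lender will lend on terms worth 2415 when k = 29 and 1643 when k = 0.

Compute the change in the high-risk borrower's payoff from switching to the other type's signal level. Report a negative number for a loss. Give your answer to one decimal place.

-1316.0

Playing k = 0 the high-risk borrower receives 1643.
Deviating to k = 29 brings payment 2415 at cost 72 × 29 = 2088, netting 327.
Gain from deviating: 327 − 1643 = -1316.0.
The gain is negative, so the high-risk type's incentive-compatibility constraint is satisfied.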